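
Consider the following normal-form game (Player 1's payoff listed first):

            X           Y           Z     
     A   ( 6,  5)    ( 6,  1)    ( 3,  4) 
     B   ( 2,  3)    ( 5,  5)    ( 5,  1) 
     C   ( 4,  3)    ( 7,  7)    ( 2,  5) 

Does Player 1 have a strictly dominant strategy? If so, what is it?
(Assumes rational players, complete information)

No strictly dominant strategy exists for Player 1

Work:
A strategy strictly dominates another if it gives a strictly higher payoff against every opponent action. Compare each pair of P1's strategies column-by-column:
  A vs B: [6 vs 2, 6 vs 5, 3 vs 5] → A does not strictly dominate B (column Z: 3 ≤ 5)
  A vs C: [6 vs 4, 6 vs 7, 3 vs 2] → A does not strictly dominate C (column Y: 6 ≤ 7)
  B vs A: [2 vs 6, 5 vs 6, 5 vs 3] → B does not strictly dominate A (column X: 2 ≤ 6)
  B vs C: [2 vs 4, 5 vs 7, 5 vs 2] → B does not strictly dominate C (column X: 2 ≤ 4)
  C vs A: [4 vs 6, 7 vs 6, 2 vs 3] → C does not strictly dominate A (column X: 4 ≤ 6)
  C vs B: [4 vs 2, 7 vs 5, 2 vs 5] → C does not strictly dominate B (column Z: 2 ≤ 5)
No single strategy strictly dominates all others → no strictly dominant strategy.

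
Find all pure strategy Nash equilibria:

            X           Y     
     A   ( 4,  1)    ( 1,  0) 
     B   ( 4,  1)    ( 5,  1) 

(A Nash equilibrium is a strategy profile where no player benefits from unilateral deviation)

Nash equilibrium: (A, X), (B, X), (B, Y)

Work:
Best responses:
  P1 vs X: payoffs [4, 4] → best response A/B (payoff 4)
  P1 vs Y: payoffs [1, 5] → best response B (payoff 5)
  P2 vs A: payoffs [1, 0] → best response X (payoff 1)
  P2 vs B: payoffs [1, 1] → best response X/Y (payoff 1)
Mutual best responses: (A,X), (B,X), (B,Y) → Nash equilibria.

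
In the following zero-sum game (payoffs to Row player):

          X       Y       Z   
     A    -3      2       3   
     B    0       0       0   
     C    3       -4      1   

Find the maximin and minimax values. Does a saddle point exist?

Maximin = 0, Minimax = 2, Saddle: False

Work:
Row minimums: [-3, 0, -4] → maximin = 0
Column maximums: [3, 2, 3] → minimax = 2
No saddle point (maximin ≠ minimax). Mixed strategy needed.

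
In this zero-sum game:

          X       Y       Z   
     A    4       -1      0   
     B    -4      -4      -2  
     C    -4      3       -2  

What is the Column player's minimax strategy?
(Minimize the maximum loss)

Column should play Z, value = 0

Work:
Column player minimizes Row's maximum payoff:
Column X: max payoff to Row = 4
Column Y: max payoff to Row = 3
Column Z: max payoff to Row = 0
Minimum is 0, achieved by column Z.
Minimax strategy: Z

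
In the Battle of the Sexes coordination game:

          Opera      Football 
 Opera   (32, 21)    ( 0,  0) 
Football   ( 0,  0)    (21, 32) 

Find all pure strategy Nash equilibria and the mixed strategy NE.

Pure NE: (Opera, Opera) and (Football, Football); Mixed NE: p = 0.6038, q = 0.3962

Work:
Check pure NE:
(Opera, Opera): (32, 21) - no unilateral deviation beneficial
(Football, Football): (21, 32) - no unilateral deviation beneficial
Mixed NE: P1 plays Opera with p = 0.6038, P2 plays Opera with q = 0.3962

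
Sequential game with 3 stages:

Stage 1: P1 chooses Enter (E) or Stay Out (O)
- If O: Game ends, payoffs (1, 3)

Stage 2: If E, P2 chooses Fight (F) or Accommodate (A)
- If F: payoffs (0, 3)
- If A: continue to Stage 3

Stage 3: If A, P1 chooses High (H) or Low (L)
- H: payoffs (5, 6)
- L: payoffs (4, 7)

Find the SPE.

SPE: (E, A, H); Outcome (5, 6)

Work:
Stage 3: P1 chooses H (5 vs 4)
Stage 2: P2: F->3, A->6 (anticipating H). Choose A
Stage 1: P1: O->1, E->5 (anticipating A, H). Choose E
SPE path: E -> A -> H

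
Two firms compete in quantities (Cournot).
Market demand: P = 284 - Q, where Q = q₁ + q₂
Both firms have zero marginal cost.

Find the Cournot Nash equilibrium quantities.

q₁* = q₂* = 94.67; P* = 94.67

Work:
Profit: π_i = P·q_i = (a - q_i - q_j)·q_i
FOC: ∂π_i/∂q_i = a - 2q_i - q_j = 0
Reaction function: q_i = (284 - q_j)/2
Symmetry: q* = 284/3 = 94.67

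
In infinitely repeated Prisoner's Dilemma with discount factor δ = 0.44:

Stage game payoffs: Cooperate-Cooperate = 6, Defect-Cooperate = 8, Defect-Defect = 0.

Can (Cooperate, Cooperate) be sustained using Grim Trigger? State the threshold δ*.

δ* = 0.25; since δ = 0.44 ≥ 0.25, cooperation can be sustained

Work:
For Grim Trigger:
Cooperate forever: 6/(1-δ)
Defect then punished: 8 + 0·δ/(1-δ)
Need: 6/(1-δ) ≥ 8 + 0·δ/(1-δ)
Solving: δ ≥ (T-R)/(T-P) = (8-6)/(8-0) = 0.25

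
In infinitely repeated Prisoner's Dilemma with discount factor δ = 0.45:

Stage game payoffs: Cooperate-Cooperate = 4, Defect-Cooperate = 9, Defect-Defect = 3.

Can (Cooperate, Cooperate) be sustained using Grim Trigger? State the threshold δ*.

δ* = 0.8333; since δ = 0.45 < 0.8333, cooperation cannot be sustained

Work:
For Grim Trigger:
Cooperate forever: 4/(1-δ)
Defect then punished: 9 + 3·δ/(1-δ)
Need: 4/(1-δ) ≥ 9 + 3·δ/(1-δ)
Solving: δ ≥ (T-R)/(T-P) = (9-4)/(9-3) = 0.8333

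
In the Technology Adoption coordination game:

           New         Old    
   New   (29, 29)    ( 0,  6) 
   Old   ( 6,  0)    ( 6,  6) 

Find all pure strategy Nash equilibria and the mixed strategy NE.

Pure NE: (New, New) and (Old, Old); Mixed NE: p = 0.2069, q = 0.2069

Work:
Check pure NE:
(New, New): (29, 29) - no unilateral deviation beneficial
(Old, Old): (6, 6) - no unilateral deviation beneficial
Mixed NE: P1 plays New with p = 0.2069, P2 plays New with q = 0.2069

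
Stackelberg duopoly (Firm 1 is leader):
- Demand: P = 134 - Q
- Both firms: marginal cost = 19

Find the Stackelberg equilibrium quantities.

q₁* (leader) = 57.5, q₂* (follower) = 28.75

Work:
Follower's reaction: q₂ = (a - c - q₁)/2
Leader substitutes: π₁ = q₁·(a - q₁ - (a-c-q₁)/2 - c)
FOC: q₁* = (134 - 19)/2 = 57.50
Then: q₂* = (134 - 19 - 57.5)/2 = 28.75
Leader has first-mover advantage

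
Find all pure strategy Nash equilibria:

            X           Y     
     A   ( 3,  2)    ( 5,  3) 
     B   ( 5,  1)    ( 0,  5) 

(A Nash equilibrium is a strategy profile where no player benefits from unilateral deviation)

Nash equilibrium: (A, Y)

Work:
Best responses:
  P1 vs X: payoffs [3, 5] → best response B (payoff 5)
  P1 vs Y: payoffs [5, 0] → best response A (payoff 5)
  P2 vs A: payoffs [2, 3] → best response Y (payoff 3)
  P2 vs B: payoffs [1, 5] → best response Y (payoff 5)
Mutual best responses: (A,Y) → Nash equilibria.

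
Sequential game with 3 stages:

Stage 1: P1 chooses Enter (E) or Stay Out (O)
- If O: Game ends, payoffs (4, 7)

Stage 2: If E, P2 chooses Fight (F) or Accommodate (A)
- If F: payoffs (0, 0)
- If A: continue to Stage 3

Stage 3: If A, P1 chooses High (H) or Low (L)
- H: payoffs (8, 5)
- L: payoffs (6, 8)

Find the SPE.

SPE: (E, A, H); Outcome (8, 5)

Work:
Stage 3: P1 chooses H (8 vs 6)
Stage 2: P2: F->0, A->5 (anticipating H). Choose A
Stage 1: P1: O->4, E->8 (anticipating A, H). Choose E
SPE path: E -> A -> H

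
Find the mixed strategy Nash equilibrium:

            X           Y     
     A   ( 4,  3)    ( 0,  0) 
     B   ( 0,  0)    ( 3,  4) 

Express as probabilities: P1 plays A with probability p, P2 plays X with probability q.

p = 0.5714, q = 0.4286

Work:
Find probabilities that make opponent indifferent:
P2 chooses q to make P1 indifferent between A and B
P1 chooses p to make P2 indifferent between X and Y
Mixed NE: P1 plays (A: 0.5714, B: 0.4286), P2 plays (X: 0.4286, Y: 0.5714)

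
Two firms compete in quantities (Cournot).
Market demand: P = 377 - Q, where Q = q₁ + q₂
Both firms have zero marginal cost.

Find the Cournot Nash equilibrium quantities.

q₁* = q₂* = 125.67; P* = 125.67

Work:
Profit: π_i = P·q_i = (a - q_i - q_j)·q_i
FOC: ∂π_i/∂q_i = a - 2q_i - q_j = 0
Reaction function: q_i = (377 - q_j)/2
Symmetry: q* = 377/3 = 125.67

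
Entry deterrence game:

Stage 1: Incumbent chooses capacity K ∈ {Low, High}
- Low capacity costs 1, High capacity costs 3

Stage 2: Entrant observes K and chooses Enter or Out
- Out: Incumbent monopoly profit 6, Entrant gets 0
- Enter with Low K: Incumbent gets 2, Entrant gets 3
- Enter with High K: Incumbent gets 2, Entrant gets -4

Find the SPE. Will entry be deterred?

SPE: (High, Enter|Low, Out|High); Entry deterred. Incumbent net profit = 3

Work:
After Low K: Entrant enters (3 > 0)
After High K: Entrant stays out (-4 < 0)
Incumbent: Low → 2−1=1, High → 6−3=3
Incumbent chooses High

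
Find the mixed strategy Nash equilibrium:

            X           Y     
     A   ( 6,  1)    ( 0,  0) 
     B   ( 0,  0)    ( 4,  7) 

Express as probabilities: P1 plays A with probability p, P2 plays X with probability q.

p = 0.875, q = 0.4

Work:
Find probabilities that make opponent indifferent:
P2 chooses q to make P1 indifferent between A and B
P1 chooses p to make P2 indifferent between X and Y
Mixed NE: P1 plays (A: 0.875, B: 0.125), P2 plays (X: 0.4, Y: 0.6)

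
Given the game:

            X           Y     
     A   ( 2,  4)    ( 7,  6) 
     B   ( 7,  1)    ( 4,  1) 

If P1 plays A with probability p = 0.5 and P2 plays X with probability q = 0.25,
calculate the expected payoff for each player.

E[P1] = 5.25, E[P2] = 3.25

Work:
E[P1] = p·q·π₁(A,X) + p·(1-q)·π₁(A,Y) + (1-p)·q·π₁(B,X) + (1-p)·(1-q)·π₁(B,Y)
= 0.5·0.25·2 + 0.5·0.75·7 + 0.5·0.25·7 + 0.5·0.75·4
= 5.25

E[P2] = 3.25 (similar calculation)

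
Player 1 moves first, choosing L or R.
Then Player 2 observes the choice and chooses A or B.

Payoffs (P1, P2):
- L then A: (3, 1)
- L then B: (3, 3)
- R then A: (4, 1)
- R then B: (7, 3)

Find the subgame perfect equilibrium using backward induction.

P1 plays R, P2 plays B after L and B after R; Payoff (7, 3)

Work:
Backward induction:
After L: P2 chooses B → P1 gets 3
After R: P2 chooses B → P1 gets 7
P1 chooses R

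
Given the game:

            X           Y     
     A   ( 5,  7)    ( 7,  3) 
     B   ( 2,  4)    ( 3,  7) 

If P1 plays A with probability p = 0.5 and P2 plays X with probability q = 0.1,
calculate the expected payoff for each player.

E[P1] = 4.85, E[P2] = 5.05

Work:
E[P1] = p·q·π₁(A,X) + p·(1-q)·π₁(A,Y) + (1-p)·q·π₁(B,X) + (1-p)·(1-q)·π₁(B,Y)
= 0.5·0.1·5 + 0.5·0.9·7 + 0.5·0.1·2 + 0.5·0.9·3
= 4.85

E[P2] = 5.05 (similar calculation)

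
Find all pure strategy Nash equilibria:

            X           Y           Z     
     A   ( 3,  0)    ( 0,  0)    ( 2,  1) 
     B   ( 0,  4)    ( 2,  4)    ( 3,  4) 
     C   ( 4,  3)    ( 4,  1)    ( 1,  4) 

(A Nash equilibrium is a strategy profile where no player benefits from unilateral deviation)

Nash equilibrium: (B, Z)

Work:
Best responses:
  P1 vs X: payoffs [3, 0, 4] → best response C (payoff 4)
  P1 vs Y: payoffs [0, 2, 4] → best response C (payoff 4)
  P1 vs Z: payoffs [2, 3, 1] → best response B (payoff 3)
  P2 vs A: payoffs [0, 0, 1] → best response Z (payoff 1)
  P2 vs B: payoffs [4, 4, 4] → best response X/Y/Z (payoff 4)
  P2 vs C: payoffs [3, 1, 4] → best response Z (payoff 4)
Mutual best responses: (B,Z) → Nash equilibria.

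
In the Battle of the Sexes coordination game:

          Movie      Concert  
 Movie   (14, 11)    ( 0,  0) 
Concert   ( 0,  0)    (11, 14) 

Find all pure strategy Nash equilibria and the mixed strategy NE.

Pure NE: (Movie, Movie) and (Concert, Concert); Mixed NE: p = 0.56, q = 0.44

Work:
Check pure NE:
(Movie, Movie): (14, 11) - no unilateral deviation beneficial
(Concert, Concert): (11, 14) - no unilateral deviation beneficial
Mixed NE: P1 plays Movie with p = 0.56, P2 plays Movie with q = 0.44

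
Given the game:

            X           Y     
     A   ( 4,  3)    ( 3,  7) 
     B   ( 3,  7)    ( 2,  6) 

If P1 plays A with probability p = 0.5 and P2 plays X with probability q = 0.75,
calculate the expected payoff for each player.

E[P1] = 3.25, E[P2] = 5.375

Work:
E[P1] = p·q·π₁(A,X) + p·(1-q)·π₁(A,Y) + (1-p)·q·π₁(B,X) + (1-p)·(1-q)·π₁(B,Y)
= 0.5·0.75·4 + 0.5·0.25·3 + 0.5·0.75·3 + 0.5·0.25·2
= 3.25

E[P2] = 5.375 (similar calculation)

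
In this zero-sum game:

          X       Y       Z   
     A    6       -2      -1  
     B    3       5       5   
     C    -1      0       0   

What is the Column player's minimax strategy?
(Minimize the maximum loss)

Column should play Y or Z (all achieve the minimum), value = 5

Work:
Column player minimizes Row's maximum payoff:
Column X: max payoff to Row = 6
Column Y: max payoff to Row = 5
Column Z: max payoff to Row = 5
Minimum is 5, achieved by columns Y, Z (tied).
Each of Y or Z is a minimax strategy.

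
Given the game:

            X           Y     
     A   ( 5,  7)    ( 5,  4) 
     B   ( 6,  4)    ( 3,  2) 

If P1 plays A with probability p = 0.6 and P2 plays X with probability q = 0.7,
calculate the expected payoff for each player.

E[P1] = 5.04, E[P2] = 5.02

Work:
E[P1] = p·q·π₁(A,X) + p·(1-q)·π₁(A,Y) + (1-p)·q·π₁(B,X) + (1-p)·(1-q)·π₁(B,Y)
= 0.6·0.7·5 + 0.6·0.3·5 + 0.4·0.7·6 + 0.4·0.3·3
= 5.04

E[P2] = 5.02 (similar calculation)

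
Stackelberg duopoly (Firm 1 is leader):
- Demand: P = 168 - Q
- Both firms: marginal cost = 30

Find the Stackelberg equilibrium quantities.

q₁* (leader) = 69.0, q₂* (follower) = 34.5

Work:
Follower's reaction: q₂ = (a - c - q₁)/2
Leader substitutes: π₁ = q₁·(a - q₁ - (a-c-q₁)/2 - c)
FOC: q₁* = (168 - 30)/2 = 69.00
Then: q₂* = (168 - 30 - 69.0)/2 = 34.50
Leader has first-mover advantage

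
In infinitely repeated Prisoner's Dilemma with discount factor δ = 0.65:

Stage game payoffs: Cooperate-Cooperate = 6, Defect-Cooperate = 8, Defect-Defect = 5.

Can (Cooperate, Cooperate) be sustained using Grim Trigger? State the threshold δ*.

δ* = 0.6667; since δ = 0.65 < 0.6667, cooperation cannot be sustained

Work:
For Grim Trigger:
Cooperate forever: 6/(1-δ)
Defect then punished: 8 + 5·δ/(1-δ)
Need: 6/(1-δ) ≥ 8 + 5·δ/(1-δ)
Solving: δ ≥ (T-R)/(T-P) = (8-6)/(8-5) = 0.6667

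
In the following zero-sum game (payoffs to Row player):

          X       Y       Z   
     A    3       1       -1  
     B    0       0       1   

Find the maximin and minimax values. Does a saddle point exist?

Maximin = 0, Minimax = 1, Saddle: False

Work:
Row minimums: [-1, 0] → maximin = 0
Column maximums: [3, 1, 1] → minimax = 1
No saddle point (maximin ≠ minimax). Mixed strategy needed.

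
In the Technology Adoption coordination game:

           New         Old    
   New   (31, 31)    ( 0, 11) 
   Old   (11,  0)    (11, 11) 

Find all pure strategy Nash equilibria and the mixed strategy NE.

Pure NE: (New, New) and (Old, Old); Mixed NE: p = 0.3548, q = 0.3548

Work:
Check pure NE:
(New, New): (31, 31) - no unilateral deviation beneficial
(Old, Old): (11, 11) - no unilateral deviation beneficial
Mixed NE: P1 plays New with p = 0.3548, P2 plays New with q = 0.3548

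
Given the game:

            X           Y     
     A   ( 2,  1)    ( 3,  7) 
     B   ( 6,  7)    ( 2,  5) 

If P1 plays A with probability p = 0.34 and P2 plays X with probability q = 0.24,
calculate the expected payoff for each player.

E[P1] = 2.892, E[P2] = 5.5072

Work:
E[P1] = p·q·π₁(A,X) + p·(1-q)·π₁(A,Y) + (1-p)·q·π₁(B,X) + (1-p)·(1-q)·π₁(B,Y)
= 0.34·0.24·2 + 0.34·0.76·3 + 0.66·0.24·6 + 0.66·0.76·2
= 2.892

E[P2] = 5.5072 (similar calculation)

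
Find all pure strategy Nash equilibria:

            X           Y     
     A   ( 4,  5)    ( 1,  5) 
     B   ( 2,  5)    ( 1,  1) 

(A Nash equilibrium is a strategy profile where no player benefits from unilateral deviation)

Nash equilibrium: (A, X), (A, Y)

Work:
Best responses:
  P1 vs X: payoffs [4, 2] → best response A (payoff 4)
  P1 vs Y: payoffs [1, 1] → best response A/B (payoff 1)
  P2 vs A: payoffs [5, 5] → best response X/Y (payoff 5)
  P2 vs B: payoffs [5, 1] → best response X (payoff 5)
Mutual best responses: (A,X), (A,Y) → Nash equilibria.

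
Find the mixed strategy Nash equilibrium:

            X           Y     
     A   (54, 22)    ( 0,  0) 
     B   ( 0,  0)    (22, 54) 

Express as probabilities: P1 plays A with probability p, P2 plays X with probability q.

p = 0.7105, q = 0.2895

Work:
Find probabilities that make opponent indifferent:
P2 chooses q to make P1 indifferent between A and B
P1 chooses p to make P2 indifferent between X and Y
Mixed NE: P1 plays (A: 0.7105, B: 0.2895), P2 plays (X: 0.2895, Y: 0.7105)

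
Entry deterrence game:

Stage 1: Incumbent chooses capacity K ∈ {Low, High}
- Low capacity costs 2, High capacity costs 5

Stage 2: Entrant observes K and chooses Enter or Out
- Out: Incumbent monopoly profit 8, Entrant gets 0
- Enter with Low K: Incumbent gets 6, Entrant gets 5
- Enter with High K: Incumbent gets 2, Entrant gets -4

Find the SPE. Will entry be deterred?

SPE: (Low, Enter|Low, Out|High); Entry not deterred. Incumbent net profit = 4, Entrant gets 5

Work:
After Low K: Entrant enters (5 > 0)
After High K: Entrant stays out (-4 < 0)
Incumbent: Low → 6−2=4, High → 8−5=3
Incumbent chooses Low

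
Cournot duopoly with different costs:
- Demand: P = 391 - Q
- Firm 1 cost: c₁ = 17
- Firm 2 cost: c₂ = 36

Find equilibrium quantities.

q₁* = 131.0, q₂* = 112.0

Work:
Reaction: q₁ = (391 - 17 - q₂)/2
Reaction: q₂ = (391 - 36 - q₁)/2
Solve simultaneously:
q₁* = (391 - 2×17 + 36)/3 = 131.0
q₂* = (391 - 2×36 + 17)/3 = 112.0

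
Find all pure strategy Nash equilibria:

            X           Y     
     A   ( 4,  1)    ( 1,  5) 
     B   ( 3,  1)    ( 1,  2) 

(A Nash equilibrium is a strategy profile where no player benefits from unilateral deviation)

Nash equilibrium: (A, Y), (B, Y)

Work:
Best responses:
  P1 vs X: payoffs [4, 3] → best response A (payoff 4)
  P1 vs Y: payoffs [1, 1] → best response A/B (payoff 1)
  P2 vs A: payoffs [1, 5] → best response Y (payoff 5)
  P2 vs B: payoffs [1, 2] → best response Y (payoff 2)
Mutual best responses: (A,Y), (B,Y) → Nash equilibria.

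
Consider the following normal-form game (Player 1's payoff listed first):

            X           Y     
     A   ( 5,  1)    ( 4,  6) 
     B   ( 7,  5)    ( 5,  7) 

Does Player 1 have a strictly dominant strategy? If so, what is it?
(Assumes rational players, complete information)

Yes, Player 1's strictly dominant strategy is B

Work:
A strategy strictly dominates another if it gives a strictly higher payoff against every opponent action. Compare each pair of P1's strategies column-by-column:
  A vs B: [5 vs 7, 4 vs 5] → A does not strictly dominate B (column X: 5 ≤ 7)
  B vs A: [7 vs 5, 5 vs 4] → B strictly dominates A
B strictly dominates every other strategy → strictly dominant.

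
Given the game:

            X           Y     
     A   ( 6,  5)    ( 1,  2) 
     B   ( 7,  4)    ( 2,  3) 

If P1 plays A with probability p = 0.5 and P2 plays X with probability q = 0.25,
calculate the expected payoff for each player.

E[P1] = 2.75, E[P2] = 3.0

Work:
E[P1] = p·q·π₁(A,X) + p·(1-q)·π₁(A,Y) + (1-p)·q·π₁(B,X) + (1-p)·(1-q)·π₁(B,Y)
= 0.5·0.25·6 + 0.5·0.75·1 + 0.5·0.25·7 + 0.5·0.75·2
= 2.75

E[P2] = 3.0 (similar calculation)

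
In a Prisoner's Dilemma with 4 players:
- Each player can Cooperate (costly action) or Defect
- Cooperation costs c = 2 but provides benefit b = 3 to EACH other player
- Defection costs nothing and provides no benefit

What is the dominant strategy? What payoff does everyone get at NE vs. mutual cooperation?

Dominant: Defect; NE payoff = 0; Coop payoff = 7

Work:
Defect dominates (saves cost c = 2, benefit to others is external)
NE: All defect → everyone gets 0
If all cooperate: each receives (3)×3 - 2 = 7
Social dilemma: 7 > 0 but NE gives 0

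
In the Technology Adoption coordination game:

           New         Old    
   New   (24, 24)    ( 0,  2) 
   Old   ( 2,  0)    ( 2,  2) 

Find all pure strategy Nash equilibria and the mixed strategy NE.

Pure NE: (New, New) and (Old, Old); Mixed NE: p = 0.0833, q = 0.0833

Work:
Check pure NE:
(New, New): (24, 24) - no unilateral deviation beneficial
(Old, Old): (2, 2) - no unilateral deviation beneficial
Mixed NE: P1 plays New with p = 0.0833, P2 plays New with q = 0.0833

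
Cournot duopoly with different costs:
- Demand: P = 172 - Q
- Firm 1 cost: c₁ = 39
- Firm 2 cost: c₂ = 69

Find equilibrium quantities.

q₁* = 54.33, q₂* = 24.33

Work:
Reaction: q₁ = (172 - 39 - q₂)/2
Reaction: q₂ = (172 - 69 - q₁)/2
Solve simultaneously:
q₁* = (172 - 2×39 + 69)/3 = 54.33
q₂* = (172 - 2×69 + 39)/3 = 24.33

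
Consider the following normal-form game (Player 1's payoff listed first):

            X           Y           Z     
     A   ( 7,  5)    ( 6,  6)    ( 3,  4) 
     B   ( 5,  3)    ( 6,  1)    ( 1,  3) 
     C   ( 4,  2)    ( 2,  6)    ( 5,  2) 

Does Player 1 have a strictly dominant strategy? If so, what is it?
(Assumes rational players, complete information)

No strictly dominant strategy exists for Player 1

Work:
A strategy strictly dominates another if it gives a strictly higher payoff against every opponent action. Compare each pair of P1's strategies column-by-column:
  A vs B: [7 vs 5, 6 vs 6, 3 vs 1] → A does not strictly dominate B (column Y: 6 ≤ 6)
  A vs C: [7 vs 4, 6 vs 2, 3 vs 5] → A does not strictly dominate C (column Z: 3 ≤ 5)
  B vs A: [5 vs 7, 6 vs 6, 1 vs 3] → B does not strictly dominate A (column X: 5 ≤ 7)
  B vs C: [5 vs 4, 6 vs 2, 1 vs 5] → B does not strictly dominate C (column Z: 1 ≤ 5)
  C vs A: [4 vs 7, 2 vs 6, 5 vs 3] → C does not strictly dominate A (column X: 4 ≤ 7)
  C vs B: [4 vs 5, 2 vs 6, 5 vs 1] → C does not strictly dominate B (column X: 4 ≤ 5)
No single strategy strictly dominates all others → no strictly dominant strategy.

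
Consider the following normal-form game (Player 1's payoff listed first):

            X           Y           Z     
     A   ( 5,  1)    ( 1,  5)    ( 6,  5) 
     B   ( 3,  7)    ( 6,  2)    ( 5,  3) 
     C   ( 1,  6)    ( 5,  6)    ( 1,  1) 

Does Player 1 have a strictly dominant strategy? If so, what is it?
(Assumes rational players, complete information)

No strictly dominant strategy exists for Player 1

Work:
A strategy strictly dominates another if it gives a strictly higher payoff against every opponent action. Compare each pair of P1's strategies column-by-column:
  A vs B: [5 vs 3, 1 vs 6, 6 vs 5] → A does not strictly dominate B (column Y: 1 ≤ 6)
  A vs C: [5 vs 1, 1 vs 5, 6 vs 1] → A does not strictly dominate C (column Y: 1 ≤ 5)
  B vs A: [3 vs 5, 6 vs 1, 5 vs 6] → B does not strictly dominate A (column X: 3 ≤ 5)
  B vs C: [3 vs 1, 6 vs 5, 5 vs 1] → B strictly dominates C
  C vs A: [1 vs 5, 5 vs 1, 1 vs 6] → C does not strictly dominate A (column X: 1 ≤ 5)
  C vs B: [1 vs 3, 5 vs 6, 1 vs 5] → C does not strictly dominate B (column X: 1 ≤ 3)
No single strategy strictly dominates all others → no strictly dominant strategy.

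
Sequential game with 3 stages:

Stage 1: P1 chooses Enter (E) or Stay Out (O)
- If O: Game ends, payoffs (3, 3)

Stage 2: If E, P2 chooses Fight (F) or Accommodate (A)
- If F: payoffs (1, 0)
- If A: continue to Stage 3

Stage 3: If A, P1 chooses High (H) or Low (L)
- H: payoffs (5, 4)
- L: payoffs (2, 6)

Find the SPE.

SPE: (E, A, H); Outcome (5, 4)

Work:
Stage 3: P1 chooses H (5 vs 2)
Stage 2: P2: F->0, A->4 (anticipating H). Choose A
Stage 1: P1: O->3, E->5 (anticipating A, H). Choose E
SPE path: E -> A -> H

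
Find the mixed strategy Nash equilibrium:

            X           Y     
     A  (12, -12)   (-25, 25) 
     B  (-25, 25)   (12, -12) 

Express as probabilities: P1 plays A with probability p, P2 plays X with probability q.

p = 0.5, q = 0.5

Work:
Find probabilities that make opponent indifferent:
P2 chooses q to make P1 indifferent between A and B
P1 chooses p to make P2 indifferent between X and Y
Mixed NE: P1 plays (A: 0.5, B: 0.5), P2 plays (X: 0.5, Y: 0.5)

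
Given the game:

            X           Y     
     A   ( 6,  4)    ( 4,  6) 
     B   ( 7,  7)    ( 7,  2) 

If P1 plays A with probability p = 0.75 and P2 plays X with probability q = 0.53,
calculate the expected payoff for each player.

E[P1] = 5.545, E[P2] = 4.8675

Work:
E[P1] = p·q·π₁(A,X) + p·(1-q)·π₁(A,Y) + (1-p)·q·π₁(B,X) + (1-p)·(1-q)·π₁(B,Y)
= 0.75·0.53·6 + 0.75·0.47·4 + 0.25·0.53·7 + 0.25·0.47·7
= 5.545

E[P2] = 4.8675 (similar calculation)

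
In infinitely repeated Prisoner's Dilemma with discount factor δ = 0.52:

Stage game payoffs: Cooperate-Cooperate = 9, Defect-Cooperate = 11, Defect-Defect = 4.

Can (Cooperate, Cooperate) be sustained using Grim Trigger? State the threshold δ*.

δ* = 0.2857; since δ = 0.52 ≥ 0.2857, cooperation can be sustained

Work:
For Grim Trigger:
Cooperate forever: 9/(1-δ)
Defect then punished: 11 + 4·δ/(1-δ)
Need: 9/(1-δ) ≥ 11 + 4·δ/(1-δ)
Solving: δ ≥ (T-R)/(T-P) = (11-9)/(11-4) = 0.2857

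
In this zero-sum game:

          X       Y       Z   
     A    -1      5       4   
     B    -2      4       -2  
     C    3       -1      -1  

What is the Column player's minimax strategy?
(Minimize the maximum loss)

Column should play X, value = 3

Work:
Column player minimizes Row's maximum payoff:
Column X: max payoff to Row = 3
Column Y: max payoff to Row = 5
Column Z: max payoff to Row = 4
Minimum is 3, achieved by column X.
Minimax strategy: X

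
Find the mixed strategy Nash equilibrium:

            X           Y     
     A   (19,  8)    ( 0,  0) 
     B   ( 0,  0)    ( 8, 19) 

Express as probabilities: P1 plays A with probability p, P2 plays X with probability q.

p = 0.7037, q = 0.2963

Work:
Find probabilities that make opponent indifferent:
P2 chooses q to make P1 indifferent between A and B
P1 chooses p to make P2 indifferent between X and Y
Mixed NE: P1 plays (A: 0.7037, B: 0.2963), P2 plays (X: 0.2963, Y: 0.7037)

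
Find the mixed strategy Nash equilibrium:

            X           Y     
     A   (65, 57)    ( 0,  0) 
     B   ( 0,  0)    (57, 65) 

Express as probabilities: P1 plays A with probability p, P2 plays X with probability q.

p = 0.5328, q = 0.4672

Work:
Find probabilities that make opponent indifferent:
P2 chooses q to make P1 indifferent between A and B
P1 chooses p to make P2 indifferent between X and Y
Mixed NE: P1 plays (A: 0.5328, B: 0.4672), P2 plays (X: 0.4672, Y: 0.5328)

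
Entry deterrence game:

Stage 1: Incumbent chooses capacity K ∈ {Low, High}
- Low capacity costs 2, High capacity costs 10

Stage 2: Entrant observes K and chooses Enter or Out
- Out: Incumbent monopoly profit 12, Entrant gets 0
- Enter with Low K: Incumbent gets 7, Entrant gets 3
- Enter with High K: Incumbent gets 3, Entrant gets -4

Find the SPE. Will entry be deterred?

SPE: (Low, Enter|Low, Out|High); Entry not deterred. Incumbent net profit = 5, Entrant gets 3

Work:
After Low K: Entrant enters (3 > 0)
After High K: Entrant stays out (-4 < 0)
Incumbent: Low → 7−2=5, High → 12−10=2
Incumbent chooses Low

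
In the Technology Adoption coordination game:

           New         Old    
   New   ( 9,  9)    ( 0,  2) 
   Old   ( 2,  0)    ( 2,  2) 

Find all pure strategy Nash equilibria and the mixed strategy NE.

Pure NE: (New, New) and (Old, Old); Mixed NE: p = 0.2222, q = 0.2222

Work:
Check pure NE:
(New, New): (9, 9) - no unilateral deviation beneficial
(Old, Old): (2, 2) - no unilateral deviation beneficial
Mixed NE: P1 plays New with p = 0.2222, P2 plays New with q = 0.2222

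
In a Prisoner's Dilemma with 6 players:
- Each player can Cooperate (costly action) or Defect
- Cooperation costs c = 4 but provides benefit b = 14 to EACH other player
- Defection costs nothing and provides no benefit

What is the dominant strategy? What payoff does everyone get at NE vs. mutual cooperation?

Dominant: Defect; NE payoff = 0; Coop payoff = 66

Work:
Defect dominates (saves cost c = 4, benefit to others is external)
NE: All defect → everyone gets 0
If all cooperate: each receives (5)×14 - 4 = 66
Social dilemma: 66 > 0 but NE gives 0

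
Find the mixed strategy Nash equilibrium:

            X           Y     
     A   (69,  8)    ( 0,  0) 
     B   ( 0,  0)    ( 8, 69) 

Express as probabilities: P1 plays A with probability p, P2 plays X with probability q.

p = 0.8961, q = 0.1039

Work:
Find probabilities that make opponent indifferent:
P2 chooses q to make P1 indifferent between A and B
P1 chooses p to make P2 indifferent between X and Y
Mixed NE: P1 plays (A: 0.8961, B: 0.1039), P2 plays (X: 0.1039, Y: 0.8961)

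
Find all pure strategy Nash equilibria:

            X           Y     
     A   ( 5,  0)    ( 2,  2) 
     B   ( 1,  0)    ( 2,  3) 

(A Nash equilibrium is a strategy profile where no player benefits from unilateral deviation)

Nash equilibrium: (A, Y), (B, Y)

Work:
Best responses:
  P1 vs X: payoffs [5, 1] → best response A (payoff 5)
  P1 vs Y: payoffs [2, 2] → best response A/B (payoff 2)
  P2 vs A: payoffs [0, 2] → best response Y (payoff 2)
  P2 vs B: payoffs [0, 3] → best response Y (payoff 3)
Mutual best responses: (A,Y), (B,Y) → Nash equilibria.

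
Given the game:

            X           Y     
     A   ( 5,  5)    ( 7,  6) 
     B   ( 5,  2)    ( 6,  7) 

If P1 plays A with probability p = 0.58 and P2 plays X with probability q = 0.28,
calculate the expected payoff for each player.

E[P1] = 6.1376, E[P2] = 5.6696

Work:
E[P1] = p·q·π₁(A,X) + p·(1-q)·π₁(A,Y) + (1-p)·q·π₁(B,X) + (1-p)·(1-q)·π₁(B,Y)
= 0.58·0.28·5 + 0.58·0.72·7 + 0.42·0.28·5 + 0.42·0.72·6
= 6.1376

E[P2] = 5.6696 (similar calculation)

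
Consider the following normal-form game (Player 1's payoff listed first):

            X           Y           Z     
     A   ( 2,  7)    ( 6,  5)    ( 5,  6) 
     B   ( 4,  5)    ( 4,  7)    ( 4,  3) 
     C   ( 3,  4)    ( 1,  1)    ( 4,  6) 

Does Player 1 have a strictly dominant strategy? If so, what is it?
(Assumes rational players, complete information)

No strictly dominant strategy exists for Player 1

Work:
A strategy strictly dominates another if it gives a strictly higher payoff against every opponent action. Compare each pair of P1's strategies column-by-column:
  A vs B: [2 vs 4, 6 vs 4, 5 vs 4] → A does not strictly dominate B (column X: 2 ≤ 4)
  A vs C: [2 vs 3, 6 vs 1, 5 vs 4] → A does not strictly dominate C (column X: 2 ≤ 3)
  B vs A: [4 vs 2, 4 vs 6, 4 vs 5] → B does not strictly dominate A (column Y: 4 ≤ 6)
  B vs C: [4 vs 3, 4 vs 1, 4 vs 4] → B does not strictly dominate C (column Z: 4 ≤ 4)
  C vs A: [3 vs 2, 1 vs 6, 4 vs 5] → C does not strictly dominate A (column Y: 1 ≤ 6)
  C vs B: [3 vs 4, 1 vs 4, 4 vs 4] → C does not strictly dominate B (column X: 3 ≤ 4)
No single strategy strictly dominates all others → no strictly dominant strategy.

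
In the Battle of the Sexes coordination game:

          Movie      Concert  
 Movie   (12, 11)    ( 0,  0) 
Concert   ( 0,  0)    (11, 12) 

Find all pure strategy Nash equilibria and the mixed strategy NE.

Pure NE: (Movie, Movie) and (Concert, Concert); Mixed NE: p = 0.5217, q = 0.4783

Work:
Check pure NE:
(Movie, Movie): (12, 11) - no unilateral deviation beneficial
(Concert, Concert): (11, 12) - no unilateral deviation beneficial
Mixed NE: P1 plays Movie with p = 0.5217, P2 plays Movie with q = 0.4783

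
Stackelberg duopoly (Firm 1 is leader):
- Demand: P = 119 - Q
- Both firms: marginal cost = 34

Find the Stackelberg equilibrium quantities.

q₁* (leader) = 42.5, q₂* (follower) = 21.25

Work:
Follower's reaction: q₂ = (a - c - q₁)/2
Leader substitutes: π₁ = q₁·(a - q₁ - (a-c-q₁)/2 - c)
FOC: q₁* = (119 - 34)/2 = 42.50
Then: q₂* = (119 - 34 - 42.5)/2 = 21.25
Leader has first-mover advantage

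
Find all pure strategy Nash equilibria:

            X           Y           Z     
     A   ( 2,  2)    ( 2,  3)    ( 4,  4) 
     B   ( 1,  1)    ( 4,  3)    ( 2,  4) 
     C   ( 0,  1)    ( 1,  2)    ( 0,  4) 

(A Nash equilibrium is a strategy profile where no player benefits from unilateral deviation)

Nash equilibrium: (A, Z)

Work:
Best responses:
  P1 vs X: payoffs [2, 1, 0] → best response A (payoff 2)
  P1 vs Y: payoffs [2, 4, 1] → best response B (payoff 4)
  P1 vs Z: payoffs [4, 2, 0] → best response A (payoff 4)
  P2 vs A: payoffs [2, 3, 4] → best response Z (payoff 4)
  P2 vs B: payoffs [1, 3, 4] → best response Z (payoff 4)
  P2 vs C: payoffs [1, 2, 4] → best response Z (payoff 4)
Mutual best responses: (A,Z) → Nash equilibria.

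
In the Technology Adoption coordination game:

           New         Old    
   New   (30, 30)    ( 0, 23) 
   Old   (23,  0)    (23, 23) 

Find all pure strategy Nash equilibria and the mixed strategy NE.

Pure NE: (New, New) and (Old, Old); Mixed NE: p = 0.7667, q = 0.7667

Work:
Check pure NE:
(New, New): (30, 30) - no unilateral deviation beneficial
(Old, Old): (23, 23) - no unilateral deviation beneficial
Mixed NE: P1 plays New with p = 0.7667, P2 plays New with q = 0.7667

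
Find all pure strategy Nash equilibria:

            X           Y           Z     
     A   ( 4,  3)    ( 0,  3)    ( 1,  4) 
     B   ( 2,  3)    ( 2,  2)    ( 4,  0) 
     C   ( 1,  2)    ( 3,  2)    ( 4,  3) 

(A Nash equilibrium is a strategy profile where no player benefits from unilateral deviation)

Nash equilibrium: (C, Z)

Work:
Best responses:
  P1 vs X: payoffs [4, 2, 1] → best response A (payoff 4)
  P1 vs Y: payoffs [0, 2, 3] → best response C (payoff 3)
  P1 vs Z: payoffs [1, 4, 4] → best response B/C (payoff 4)
  P2 vs A: payoffs [3, 3, 4] → best response Z (payoff 4)
  P2 vs B: payoffs [3, 2, 0] → best response X (payoff 3)
  P2 vs C: payoffs [2, 2, 3] → best response Z (payoff 3)
Mutual best responses: (C,Z) → Nash equilibria.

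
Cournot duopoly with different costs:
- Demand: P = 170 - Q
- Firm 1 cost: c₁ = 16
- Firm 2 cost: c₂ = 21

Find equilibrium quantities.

q₁* = 53.0, q₂* = 48.0

Work:
Reaction: q₁ = (170 - 16 - q₂)/2
Reaction: q₂ = (170 - 21 - q₁)/2
Solve simultaneously:
q₁* = (170 - 2×16 + 21)/3 = 53.0
q₂* = (170 - 2×21 + 16)/3 = 48.0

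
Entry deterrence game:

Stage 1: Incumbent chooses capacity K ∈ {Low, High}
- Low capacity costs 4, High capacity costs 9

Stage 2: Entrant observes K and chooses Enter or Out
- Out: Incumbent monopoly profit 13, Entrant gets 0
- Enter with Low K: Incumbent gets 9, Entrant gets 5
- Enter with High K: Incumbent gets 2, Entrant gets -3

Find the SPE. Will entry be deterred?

SPE: (Low, Enter|Low, Out|High); Entry not deterred. Incumbent net profit = 5, Entrant gets 5

Work:
After Low K: Entrant enters (5 > 0)
After High K: Entrant stays out (-3 < 0)
Incumbent: Low → 9−4=5, High → 13−9=4
Incumbent chooses Low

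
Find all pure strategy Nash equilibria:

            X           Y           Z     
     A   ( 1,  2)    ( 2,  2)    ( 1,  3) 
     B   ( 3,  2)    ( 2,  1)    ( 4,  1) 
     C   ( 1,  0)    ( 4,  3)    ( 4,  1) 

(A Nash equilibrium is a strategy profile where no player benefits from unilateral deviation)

Nash equilibrium: (B, X), (C, Y)

Work:
Best responses:
  P1 vs X: payoffs [1, 3, 1] → best response B (payoff 3)
  P1 vs Y: payoffs [2, 2, 4] → best response C (payoff 4)
  P1 vs Z: payoffs [1, 4, 4] → best response B/C (payoff 4)
  P2 vs A: payoffs [2, 2, 3] → best response Z (payoff 3)
  P2 vs B: payoffs [2, 1, 1] → best response X (payoff 2)
  P2 vs C: payoffs [0, 3, 1] → best response Y (payoff 3)
Mutual best responses: (B,X), (C,Y) → Nash equilibria.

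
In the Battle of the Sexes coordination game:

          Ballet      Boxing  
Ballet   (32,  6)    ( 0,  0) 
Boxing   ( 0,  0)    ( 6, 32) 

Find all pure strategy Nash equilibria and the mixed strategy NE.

Pure NE: (Ballet, Ballet) and (Boxing, Boxing); Mixed NE: p = 0.8421, q = 0.1579

Work:
Check pure NE:
(Ballet, Ballet): (32, 6) - no unilateral deviation beneficial
(Boxing, Boxing): (6, 32) - no unilateral deviation beneficial
Mixed NE: P1 plays Ballet with p = 0.8421, P2 plays Ballet with q = 0.1579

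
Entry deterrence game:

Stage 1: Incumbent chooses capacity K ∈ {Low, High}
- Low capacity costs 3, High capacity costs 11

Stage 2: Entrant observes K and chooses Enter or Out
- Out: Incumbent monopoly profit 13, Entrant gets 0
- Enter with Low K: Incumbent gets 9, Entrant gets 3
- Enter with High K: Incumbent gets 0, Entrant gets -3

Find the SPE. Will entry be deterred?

SPE: (Low, Enter|Low, Out|High); Entry not deterred. Incumbent net profit = 6, Entrant gets 3

Work:
After Low K: Entrant enters (3 > 0)
After High K: Entrant stays out (-3 < 0)
Incumbent: Low → 9−3=6, High → 13−11=2
Incumbent chooses Low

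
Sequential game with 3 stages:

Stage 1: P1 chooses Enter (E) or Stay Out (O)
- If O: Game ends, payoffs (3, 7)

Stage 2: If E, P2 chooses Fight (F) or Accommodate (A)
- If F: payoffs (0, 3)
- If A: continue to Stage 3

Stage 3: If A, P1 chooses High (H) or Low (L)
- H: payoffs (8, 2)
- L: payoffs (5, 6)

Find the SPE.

SPE: (O, F, H); Outcome (3, 7)

Work:
Stage 3: P1 chooses H (8 vs 5)
Stage 2: P2: F->3, A->2 (anticipating H). Choose F
Stage 1: P1: O->3, E->0 (anticipating F, H). Choose O
SPE path: O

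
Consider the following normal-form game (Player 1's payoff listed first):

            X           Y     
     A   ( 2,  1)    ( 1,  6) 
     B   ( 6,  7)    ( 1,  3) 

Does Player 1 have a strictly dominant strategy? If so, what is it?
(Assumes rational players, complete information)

No strictly dominant strategy exists for Player 1

Work:
A strategy strictly dominates another if it gives a strictly higher payoff against every opponent action. Compare each pair of P1's strategies column-by-column:
  A vs B: [2 vs 6, 1 vs 1] → A does not strictly dominate B (column X: 2 ≤ 6)
  B vs A: [6 vs 2, 1 vs 1] → B does not strictly dominate A (column Y: 1 ≤ 1)
No single strategy strictly dominates all others → no strictly dominant strategy.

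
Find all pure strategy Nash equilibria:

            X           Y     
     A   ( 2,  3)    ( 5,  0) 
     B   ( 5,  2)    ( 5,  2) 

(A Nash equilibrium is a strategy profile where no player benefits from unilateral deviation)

Nash equilibrium: (B, X), (B, Y)

Work:
Best responses:
  P1 vs X: payoffs [2, 5] → best response B (payoff 5)
  P1 vs Y: payoffs [5, 5] → best response A/B (payoff 5)
  P2 vs A: payoffs [3, 0] → best response X (payoff 3)
  P2 vs B: payoffs [2, 2] → best response X/Y (payoff 2)
Mutual best responses: (B,X), (B,Y) → Nash equilibria.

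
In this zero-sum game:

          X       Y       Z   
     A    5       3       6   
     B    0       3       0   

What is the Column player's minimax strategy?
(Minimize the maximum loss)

Column should play Y, value = 3

Work:
Column player minimizes Row's maximum payoff:
Column X: max payoff to Row = 5
Column Y: max payoff to Row = 3
Column Z: max payoff to Row = 6
Minimum is 3, achieved by column Y.
Minimax strategy: Y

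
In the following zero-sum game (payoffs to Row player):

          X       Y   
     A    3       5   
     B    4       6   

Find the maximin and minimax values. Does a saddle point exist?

Maximin = 4, Minimax = 4, Saddle: True

Work:
Row minimums: [3, 4] → maximin = 4
Column maximums: [4, 6] → minimax = 4
Saddle point exists! Game value = 4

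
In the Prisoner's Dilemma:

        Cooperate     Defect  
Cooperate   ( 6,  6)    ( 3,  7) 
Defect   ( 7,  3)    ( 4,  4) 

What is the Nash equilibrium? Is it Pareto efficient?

(Defect, Defect) is NE; not Pareto efficient

Work:
Defect dominates Cooperate for both players:
If P2 cooperates: Defect (7) > Cooperate (6)
If P2 defects: Defect (4) > Cooperate (3)
NE: (Defect, Defect) with payoff (4, 4)
But (Cooperate, Cooperate) = (6, 6) Pareto dominates (4, 4)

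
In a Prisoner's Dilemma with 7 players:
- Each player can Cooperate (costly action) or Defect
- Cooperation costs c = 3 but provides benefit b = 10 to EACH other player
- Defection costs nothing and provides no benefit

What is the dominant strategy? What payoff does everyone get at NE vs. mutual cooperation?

Dominant: Defect; NE payoff = 0; Coop payoff = 57

Work:
Defect dominates (saves cost c = 3, benefit to others is external)
NE: All defect → everyone gets 0
If all cooperate: each receives (6)×10 - 3 = 57
Social dilemma: 57 > 0 but NE gives 0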